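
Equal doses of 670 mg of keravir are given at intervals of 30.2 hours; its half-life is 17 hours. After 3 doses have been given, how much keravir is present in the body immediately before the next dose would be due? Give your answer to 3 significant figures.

The 3 doses were given 90.6, 60.4, 30.2 hours ago.
Total = 670·(1/2)^(90.6/17) + 670·(1/2)^(60.4/17) + 670·(1/2)^(30.2/17)
      = 16.663 + 57.086 + 195.57 ≈ 269.32 mg.

269 mg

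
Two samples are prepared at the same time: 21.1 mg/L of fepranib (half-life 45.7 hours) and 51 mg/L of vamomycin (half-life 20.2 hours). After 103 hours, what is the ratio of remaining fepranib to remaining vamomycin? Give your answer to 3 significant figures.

2.97

fepranib: 21.1 × (1/2)^(103/45.7) = 21.1 × (1/2)^2.2538 ≈ 4.424 mg/L.
vamomycin: 51 × (1/2)^(103/20.2) = 51 × (1/2)^5.099 ≈ 1.488 mg/L.
Ratio ≈ 4.424 / 1.488 ≈ 2.973.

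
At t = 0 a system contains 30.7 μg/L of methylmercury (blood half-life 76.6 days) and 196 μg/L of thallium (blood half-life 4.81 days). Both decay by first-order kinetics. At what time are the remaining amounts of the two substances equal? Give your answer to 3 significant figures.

Set 30.7·(1/2)^(t/76.6) = 196·(1/2)^(t/4.81).
Taking log₂: log₂(30.7/196) = t·(1/76.6 − 1/4.81).
log₂(0.15663) = -2.6745; 1/76.6 − 1/4.81 = -0.19485.
t = -2.6745 / -0.19485 ≈ 13.726 days.

13.7 days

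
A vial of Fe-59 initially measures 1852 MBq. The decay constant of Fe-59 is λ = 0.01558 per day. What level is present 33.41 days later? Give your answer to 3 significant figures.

1100 MBq

t½ = ln 2 / λ = 0.69315 / 0.01558 ≈ 44.49 days.
Number of half-lives: n = 33.41/44.49 ≈ 0.75096.
Remaining = 1852 × (1/2)^0.75096 = 1852 × 0.59421 ≈ 1100.5 MBq.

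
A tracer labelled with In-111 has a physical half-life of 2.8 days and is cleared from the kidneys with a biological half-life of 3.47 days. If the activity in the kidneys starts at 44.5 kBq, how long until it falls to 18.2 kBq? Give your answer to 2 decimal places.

2.00 days

1/t_eff = 1/t_phys + 1/t_biol = 1/2.8 + 1/3.47 = 0.64533 per day.
t_eff = 2.8 × 3.47 / (2.8 + 3.47) ≈ 1.5496 days.
n = log₂(44.5/18.2) ≈ 1.2899; t = 1.2899 × 1.5496 ≈ 1.9988 days.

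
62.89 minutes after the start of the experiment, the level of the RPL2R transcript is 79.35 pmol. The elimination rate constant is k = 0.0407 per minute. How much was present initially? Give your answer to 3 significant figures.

t½ = ln 2 / k = 0.69315 / 0.0407 ≈ 17.031 minutes.
Number of half-lives elapsed: n = 62.89/17.031 ≈ 3.6928.
A₀ = A × 2^n = 79.35 × 2^3.6928 = 79.35 × 12.931 ≈ 1026.1 pmol.

1030 pmol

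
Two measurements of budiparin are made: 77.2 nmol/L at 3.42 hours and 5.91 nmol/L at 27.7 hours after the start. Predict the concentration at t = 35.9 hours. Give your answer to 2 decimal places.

Over Δt = 27.7 − 3.42 = 24.28 hours, the level fell by a factor of 77.2/5.91 ≈ 13.063.
n = log₂(13.063) ≈ 3.7074 half-lives, so t½ = 24.28/3.7074 ≈ 6.5491 hours.
From t = 27.7 to t = 35.9: 5.91 × (1/2)^((35.9−27.7)/6.5491) ≈ 2.4813 nmol/L.

2.48 nmol/L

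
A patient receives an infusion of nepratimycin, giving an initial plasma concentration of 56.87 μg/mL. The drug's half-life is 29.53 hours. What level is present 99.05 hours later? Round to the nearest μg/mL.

Number of half-lives: n = 99.05/29.53 ≈ 3.3542.
Remaining = 56.87 × (1/2)^3.3542 = 56.87 × 0.097787 ≈ 5.5611 μg/mL.

6 μg/mL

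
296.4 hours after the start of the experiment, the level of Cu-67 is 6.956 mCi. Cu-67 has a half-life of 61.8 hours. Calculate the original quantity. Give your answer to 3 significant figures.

193 mCi

Number of half-lives elapsed: n = 296.4/61.8 ≈ 4.7961.
A₀ = A × 2^n = 6.956 × 2^4.7961 = 6.956 × 27.783 ≈ 193.26 mCi.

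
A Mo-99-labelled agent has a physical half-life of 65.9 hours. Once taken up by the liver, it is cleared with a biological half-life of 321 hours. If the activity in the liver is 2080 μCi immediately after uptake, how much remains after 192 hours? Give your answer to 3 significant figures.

1/t_eff = 1/t_phys + 1/t_biol = 1/65.9 + 1/321 = 0.01829 per hour.
t_eff = 65.9 × 321 / (65.9 + 321) ≈ 54.675 hours.
Remaining = 2080 × (1/2)^(192/54.675) = 2080 × (1/2)^3.5116 ≈ 182.37 μCi.

182 μCi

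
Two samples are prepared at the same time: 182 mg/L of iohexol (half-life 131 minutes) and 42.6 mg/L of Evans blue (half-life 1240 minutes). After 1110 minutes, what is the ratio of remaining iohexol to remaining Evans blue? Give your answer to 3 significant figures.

iohexol: 182 × (1/2)^(1110/131) = 182 × (1/2)^8.4733 ≈ 0.51211 mg/L.
Evans blue: 42.6 × (1/2)^(1110/1240) = 42.6 × (1/2)^0.89516 ≈ 22.905 mg/L.
Ratio ≈ 0.51211 / 22.905 ≈ 0.022357.

0.0224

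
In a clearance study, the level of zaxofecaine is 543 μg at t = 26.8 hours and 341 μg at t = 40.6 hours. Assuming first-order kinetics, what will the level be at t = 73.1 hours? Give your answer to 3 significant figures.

Over Δt = 40.6 − 26.8 = 13.8 hours, the level fell by a factor of 543/341 ≈ 1.5924.
n = log₂(1.5924) ≈ 0.67118 half-lives, so t½ = 13.8/0.67118 ≈ 20.561 hours.
From t = 40.6 to t = 73.1: 341 × (1/2)^((73.1−40.6)/20.561) ≈ 114 μg.

114 μg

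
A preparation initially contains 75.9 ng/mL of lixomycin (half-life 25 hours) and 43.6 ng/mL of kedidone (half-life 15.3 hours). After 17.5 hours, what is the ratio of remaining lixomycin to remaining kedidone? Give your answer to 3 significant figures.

2.37

lixomycin: 75.9 × (1/2)^(17.5/25) = 75.9 × (1/2)^0.7 ≈ 46.722 ng/mL.
kedidone: 43.6 × (1/2)^(17.5/15.3) = 43.6 × (1/2)^1.1438 ≈ 19.732 ng/mL.
Ratio ≈ 46.722 / 19.732 ≈ 2.3678.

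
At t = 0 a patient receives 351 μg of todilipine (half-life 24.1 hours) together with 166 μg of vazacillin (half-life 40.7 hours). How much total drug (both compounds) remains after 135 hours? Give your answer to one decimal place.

23.9 μg

todilipine: 351 × (1/2)^(135/24.1) = 351 × (1/2)^5.6017 ≈ 7.2284 μg.
vazacillin: 166 × (1/2)^(135/40.7) = 166 × (1/2)^3.317 ≈ 16.657 μg.
Total = 7.2284 + 16.657 ≈ 23.886 μg.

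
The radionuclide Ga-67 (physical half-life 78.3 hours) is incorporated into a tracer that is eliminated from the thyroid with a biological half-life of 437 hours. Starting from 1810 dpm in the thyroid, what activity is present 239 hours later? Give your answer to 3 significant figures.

1/t_eff = 1/t_phys + 1/t_biol = 1/78.3 + 1/437 = 0.01506 per hour.
t_eff = 78.3 × 437 / (78.3 + 437) ≈ 66.402 hours.
Remaining = 1810 × (1/2)^(239/66.402) = 1810 × (1/2)^3.5993 ≈ 149.34 dpm.

149 dpm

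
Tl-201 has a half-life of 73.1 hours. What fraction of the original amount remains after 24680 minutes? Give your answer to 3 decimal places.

0.020

24680 minutes = 411.333 hours.
n = 411.333/73.1 ≈ 5.627 half-lives.
Fraction remaining = (1/2)^5.627 ≈ 0.020235.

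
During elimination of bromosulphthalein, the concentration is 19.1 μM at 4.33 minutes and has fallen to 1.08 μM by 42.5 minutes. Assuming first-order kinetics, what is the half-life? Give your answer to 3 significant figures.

Over Δt = 42.5 − 4.33 = 38.17 minutes, the level fell by a factor of 19.1/1.08 ≈ 17.685.
n = log₂(17.685) ≈ 4.1445 half-lives, so t½ = 38.17/4.1445 ≈ 9.2099 minutes.

9.21 minutes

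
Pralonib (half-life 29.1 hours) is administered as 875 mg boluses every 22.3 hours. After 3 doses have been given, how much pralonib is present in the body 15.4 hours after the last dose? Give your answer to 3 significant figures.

1170 mg

The 3 doses were given 60, 37.7, 15.4 hours ago.
Total = 875·(1/2)^(60/29.1) + 875·(1/2)^(37.7/29.1) + 875·(1/2)^(15.4/29.1)
      = 209.57 + 356.46 + 606.32 ≈ 1172.3 mg.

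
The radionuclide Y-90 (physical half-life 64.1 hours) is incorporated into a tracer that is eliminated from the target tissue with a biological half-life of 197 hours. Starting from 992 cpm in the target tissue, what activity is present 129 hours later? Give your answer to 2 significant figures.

160 cpm

1/t_eff = 1/t_phys + 1/t_biol = 1/64.1 + 1/197 = 0.020677 per hour.
t_eff = 64.1 × 197 / (64.1 + 197) ≈ 48.363 hours.
Remaining = 992 × (1/2)^(129/48.363) = 992 × (1/2)^2.6673 ≈ 156.16 cpm.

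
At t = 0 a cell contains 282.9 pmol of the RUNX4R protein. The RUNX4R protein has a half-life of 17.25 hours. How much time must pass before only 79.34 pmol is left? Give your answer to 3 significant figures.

31.6 hours

Fraction remaining = 79.34/282.9 ≈ 0.28045.
n = log₂(282.9/79.34) = ln(3.5657)/ln 2 ≈ 1.8342 half-lives.
t = n × t½ = 1.8342 × 17.25 ≈ 31.639 hours.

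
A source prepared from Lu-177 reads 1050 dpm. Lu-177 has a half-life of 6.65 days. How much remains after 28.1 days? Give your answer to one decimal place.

Number of half-lives: n = 28.1/6.65 ≈ 4.2256.
Remaining = 1050 × (1/2)^4.2256 = 1050 × 0.053454 ≈ 56.126 dpm.

56.1 dpm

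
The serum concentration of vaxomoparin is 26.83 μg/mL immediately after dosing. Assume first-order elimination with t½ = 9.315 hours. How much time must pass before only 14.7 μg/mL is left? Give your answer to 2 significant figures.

8.1 hours

Fraction remaining = 14.7/26.83 ≈ 0.54789.
n = log₂(26.83/14.7) = ln(1.8252)/ln 2 ≈ 0.86803 half-lives.
t = n × t½ = 0.86803 × 9.315 ≈ 8.0857 hours.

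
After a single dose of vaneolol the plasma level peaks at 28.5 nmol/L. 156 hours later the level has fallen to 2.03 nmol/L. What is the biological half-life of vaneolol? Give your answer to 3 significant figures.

A/A₀ = 2.03/28.5 ≈ 0.071228.
n = log₂(14.039) ≈ 3.8114 half-lives elapsed in 156 hours.
t½ = 156/3.8114 ≈ 40.93 hours.

40.9 hours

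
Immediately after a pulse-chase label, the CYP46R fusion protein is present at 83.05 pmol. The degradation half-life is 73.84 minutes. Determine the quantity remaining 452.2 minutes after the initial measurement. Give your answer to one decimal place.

1.2 pmol

Number of half-lives: n = 452.2/73.84 ≈ 6.1241.
Remaining = 83.05 × (1/2)^6.1241 = 83.05 × 0.014338 ≈ 1.1907 pmol.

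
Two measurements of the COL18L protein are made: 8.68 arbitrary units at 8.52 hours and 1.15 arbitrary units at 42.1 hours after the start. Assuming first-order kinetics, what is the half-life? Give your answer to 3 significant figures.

Over Δt = 42.1 − 8.52 = 33.58 hours, the level fell by a factor of 8.68/1.15 ≈ 7.5478.
n = log₂(7.5478) ≈ 2.9161 half-lives, so t½ = 33.58/2.9161 ≈ 11.516 hours.

11.5 hours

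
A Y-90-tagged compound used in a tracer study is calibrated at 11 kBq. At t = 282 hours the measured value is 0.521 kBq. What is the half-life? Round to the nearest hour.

A/A₀ = 0.521/11 ≈ 0.047364.
n = log₂(21.113) ≈ 4.4001 half-lives elapsed in 282 hours.
t½ = 282/4.4001 ≈ 64.09 hours.

64 hours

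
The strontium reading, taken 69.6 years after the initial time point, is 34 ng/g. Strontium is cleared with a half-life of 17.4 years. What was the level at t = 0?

Number of half-lives elapsed: n = 69.6/17.4 ≈ 4.
A₀ = A × 2^n = 34 × 2^4 = 34 × 16 ≈ 544 ng/g.

544 ng/g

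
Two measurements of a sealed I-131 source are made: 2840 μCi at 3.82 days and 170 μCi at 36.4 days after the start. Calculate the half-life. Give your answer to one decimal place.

8.0 days

Over Δt = 36.4 − 3.82 = 32.58 days, the level fell by a factor of 2840/170 ≈ 16.706.
n = log₂(16.706) ≈ 4.0623 half-lives, so t½ = 32.58/4.0623 ≈ 8.0201 days.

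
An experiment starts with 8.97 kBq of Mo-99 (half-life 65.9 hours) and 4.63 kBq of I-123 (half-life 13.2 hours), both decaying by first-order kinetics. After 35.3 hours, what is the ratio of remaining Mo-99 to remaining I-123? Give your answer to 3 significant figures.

Mo-99: 8.97 × (1/2)^(35.3/65.9) = 8.97 × (1/2)^0.53566 ≈ 6.1879 kBq.
I-123: 4.63 × (1/2)^(35.3/13.2) = 4.63 × (1/2)^2.6742 ≈ 0.72536 kBq.
Ratio ≈ 6.1879 / 0.72536 ≈ 8.5308.

8.53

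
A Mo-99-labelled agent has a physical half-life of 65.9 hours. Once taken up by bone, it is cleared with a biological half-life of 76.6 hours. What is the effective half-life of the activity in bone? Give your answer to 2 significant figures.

35 hours

1/t_eff = 1/t_phys + 1/t_biol = 1/65.9 + 1/76.6 = 0.028229 per hour.
t_eff = 65.9 × 76.6 / (65.9 + 76.6) ≈ 35.424 hours.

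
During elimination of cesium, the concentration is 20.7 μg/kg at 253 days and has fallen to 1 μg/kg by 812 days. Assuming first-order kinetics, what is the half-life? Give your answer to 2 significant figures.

130 days

Over Δt = 812 − 253 = 559 days, the level fell by a factor of 20.7/1 ≈ 20.7.
n = log₂(20.7) ≈ 4.3716 half-lives, so t½ = 559/4.3716 ≈ 127.87 days.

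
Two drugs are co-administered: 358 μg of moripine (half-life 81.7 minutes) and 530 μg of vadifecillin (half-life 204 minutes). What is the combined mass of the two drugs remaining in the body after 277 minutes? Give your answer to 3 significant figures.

moripine: 358 × (1/2)^(277/81.7) = 358 × (1/2)^3.3905 ≈ 34.139 μg.
vadifecillin: 530 × (1/2)^(277/204) = 530 × (1/2)^1.3578 ≈ 206.79 μg.
Total = 34.139 + 206.79 ≈ 240.93 μg.

241 μg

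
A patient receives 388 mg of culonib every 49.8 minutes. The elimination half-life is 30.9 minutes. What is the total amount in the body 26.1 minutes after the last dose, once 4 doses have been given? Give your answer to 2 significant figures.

320 mg

The 4 doses were given 175.5, 125.7, 75.9, 26.1 minutes ago.
Total = 388·(1/2)^(175.5/30.9) + 388·(1/2)^(125.7/30.9) + 388·(1/2)^(75.9/30.9) + 388·(1/2)^(26.1/30.9)
      = 7.57 + 23.134 + 70.698 + 216.05 ≈ 317.46 mg.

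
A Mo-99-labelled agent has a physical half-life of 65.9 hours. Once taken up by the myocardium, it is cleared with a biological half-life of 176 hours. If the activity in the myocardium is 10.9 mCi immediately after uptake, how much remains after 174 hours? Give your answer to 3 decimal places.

0.881 mCi

1/t_eff = 1/t_phys + 1/t_biol = 1/65.9 + 1/176 = 0.020856 per hour.
t_eff = 65.9 × 176 / (65.9 + 176) ≈ 47.947 hours.
Remaining = 10.9 × (1/2)^(174/47.947) = 10.9 × (1/2)^3.629 ≈ 0.88103 mCi.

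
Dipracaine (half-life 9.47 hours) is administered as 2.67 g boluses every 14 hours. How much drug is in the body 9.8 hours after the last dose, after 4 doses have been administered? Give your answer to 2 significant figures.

The 4 doses were given 51.8, 37.8, 23.8, 9.8 hours ago.
Total = 2.67·(1/2)^(51.8/9.47) + 2.67·(1/2)^(37.8/9.47) + 2.67·(1/2)^(23.8/9.47) + 2.67·(1/2)^(9.8/9.47)
      = 0.060243 + 0.16786 + 0.4677 + 1.3031 ≈ 1.9989 g.

2.0 g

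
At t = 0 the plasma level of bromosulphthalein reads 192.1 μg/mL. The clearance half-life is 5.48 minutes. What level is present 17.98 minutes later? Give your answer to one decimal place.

Number of half-lives: n = 17.98/5.48 ≈ 3.281.
Remaining = 192.1 × (1/2)^3.281 = 192.1 × 0.10288 ≈ 19.762 μg/mL.

19.8 μg/mL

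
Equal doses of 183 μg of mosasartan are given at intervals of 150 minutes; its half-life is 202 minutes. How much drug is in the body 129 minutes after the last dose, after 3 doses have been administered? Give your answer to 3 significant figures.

The 3 doses were given 429, 279, 129 minutes ago.
Total = 183·(1/2)^(429/202) + 183·(1/2)^(279/202) + 183·(1/2)^(129/202)
      = 41.989 + 70.254 + 117.55 ≈ 229.79 μg.

230 μg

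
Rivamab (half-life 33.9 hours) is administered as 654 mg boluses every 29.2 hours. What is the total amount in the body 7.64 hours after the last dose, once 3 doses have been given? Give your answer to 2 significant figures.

1000 mg

The 3 doses were given 66.04, 36.84, 7.64 hours ago.
Total = 654·(1/2)^(66.04/33.9) + 654·(1/2)^(36.84/33.9) + 654·(1/2)^(7.64/33.9)
      = 169.49 + 307.92 + 559.42 ≈ 1036.8 mg.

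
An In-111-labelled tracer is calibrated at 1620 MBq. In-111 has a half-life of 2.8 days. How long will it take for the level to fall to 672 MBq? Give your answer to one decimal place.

3.6 days

Fraction remaining = 672/1620 ≈ 0.41481.
n = log₂(1620/672) = ln(2.4107)/ln 2 ≈ 1.2695 half-lives.
t = n × t½ = 1.2695 × 2.8 ≈ 3.5545 days.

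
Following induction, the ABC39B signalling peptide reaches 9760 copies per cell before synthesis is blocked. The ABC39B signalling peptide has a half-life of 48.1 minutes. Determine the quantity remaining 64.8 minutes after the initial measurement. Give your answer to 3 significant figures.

3840 copies per cell

Number of half-lives: n = 64.8/48.1 ≈ 1.3472.
Remaining = 9760 × (1/2)^1.3472 = 9760 × 0.39306 ≈ 3836.2 copies per cell.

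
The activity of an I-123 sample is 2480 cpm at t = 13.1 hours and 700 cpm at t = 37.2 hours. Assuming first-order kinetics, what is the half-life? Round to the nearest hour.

Over Δt = 37.2 − 13.1 = 24.1 hours, the level fell by a factor of 2480/700 ≈ 3.5429.
n = log₂(3.5429) ≈ 1.8249 half-lives, so t½ = 24.1/1.8249 ≈ 13.206 hours.

13 hours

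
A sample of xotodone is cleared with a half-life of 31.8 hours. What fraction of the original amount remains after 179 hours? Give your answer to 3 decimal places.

n = 179/31.8 ≈ 5.6289 half-lives.
Fraction remaining = (1/2)^5.6289 ≈ 0.020208.

0.020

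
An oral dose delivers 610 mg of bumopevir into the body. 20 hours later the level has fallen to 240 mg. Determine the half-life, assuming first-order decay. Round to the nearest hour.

15 hours

A/A₀ = 240/610 ≈ 0.39344.
n = log₂(2.5417) ≈ 1.3458 half-lives elapsed in 20 hours.
t½ = 20/1.3458 ≈ 14.861 hours.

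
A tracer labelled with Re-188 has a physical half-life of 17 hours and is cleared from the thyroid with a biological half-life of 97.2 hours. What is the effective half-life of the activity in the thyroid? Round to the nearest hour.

14 hours

1/t_eff = 1/t_phys + 1/t_biol = 1/17 + 1/97.2 = 0.069112 per hour.
t_eff = 17 × 97.2 / (17 + 97.2) ≈ 14.469 hours.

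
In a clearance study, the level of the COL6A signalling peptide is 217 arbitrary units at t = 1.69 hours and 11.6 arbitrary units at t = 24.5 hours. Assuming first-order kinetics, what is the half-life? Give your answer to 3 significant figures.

Over Δt = 24.5 − 1.69 = 22.81 hours, the level fell by a factor of 217/11.6 ≈ 18.707.
n = log₂(18.707) ≈ 4.2255 half-lives, so t½ = 22.81/4.2255 ≈ 5.3982 hours.

5.40 hours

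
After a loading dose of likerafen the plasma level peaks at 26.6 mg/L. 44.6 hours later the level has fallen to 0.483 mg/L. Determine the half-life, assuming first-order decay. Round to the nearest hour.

8 hours

A/A₀ = 0.483/26.6 ≈ 0.018158.
n = log₂(55.072) ≈ 5.7833 half-lives elapsed in 44.6 hours.
t½ = 44.6/5.7833 ≈ 7.7119 hours.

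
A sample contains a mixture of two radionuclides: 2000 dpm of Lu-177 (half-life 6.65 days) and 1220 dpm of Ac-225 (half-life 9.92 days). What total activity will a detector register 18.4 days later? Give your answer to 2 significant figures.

Lu-177: 2000 × (1/2)^(18.4/6.65) = 2000 × (1/2)^2.7669 ≈ 293.84 dpm.
Ac-225: 1220 × (1/2)^(18.4/9.92) = 1220 × (1/2)^1.8548 ≈ 337.29 dpm.
Total = 293.84 + 337.29 ≈ 631.12 dpm.

630 dpm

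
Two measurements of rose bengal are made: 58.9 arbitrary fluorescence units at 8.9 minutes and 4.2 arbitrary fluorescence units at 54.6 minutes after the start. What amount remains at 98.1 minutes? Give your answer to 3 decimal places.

0.340 arbitrary fluorescence units

Over Δt = 54.6 − 8.9 = 45.7 minutes, the level fell by a factor of 58.9/4.2 ≈ 14.024.
n = log₂(14.024) ≈ 3.8098 half-lives, so t½ = 45.7/3.8098 ≈ 11.995 minutes.
From t = 54.6 to t = 98.1: 4.2 × (1/2)^((98.1−54.6)/11.995) ≈ 0.34009 arbitrary fluorescence units.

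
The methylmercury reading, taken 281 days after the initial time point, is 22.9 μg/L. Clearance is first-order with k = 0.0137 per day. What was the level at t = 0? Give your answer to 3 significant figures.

1080 μg/L

t½ = ln 2 / k = 0.69315 / 0.0137 ≈ 50.595 days.
Number of half-lives elapsed: n = 281/50.595 ≈ 5.5539.
A₀ = A × 2^n = 22.9 × 2^5.5539 = 22.9 × 46.979 ≈ 1075.8 μg/L.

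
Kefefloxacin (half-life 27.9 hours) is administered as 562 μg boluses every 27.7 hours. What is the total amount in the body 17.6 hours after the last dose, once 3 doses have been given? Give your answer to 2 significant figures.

640 μg

The 3 doses were given 73, 45.3, 17.6 hours ago.
Total = 562·(1/2)^(73/27.9) + 562·(1/2)^(45.3/27.9) + 562·(1/2)^(17.6/27.9)
      = 91.642 + 182.38 + 362.94 ≈ 636.96 μg.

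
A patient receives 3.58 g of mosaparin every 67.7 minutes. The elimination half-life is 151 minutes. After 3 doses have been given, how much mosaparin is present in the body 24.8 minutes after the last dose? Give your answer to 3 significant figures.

7.25 g

The 3 doses were given 160.2, 92.5, 24.8 minutes ago.
Total = 3.58·(1/2)^(160.2/151) + 3.58·(1/2)^(92.5/151) + 3.58·(1/2)^(24.8/151)
      = 1.716 + 2.3414 + 3.1948 ≈ 7.2522 g.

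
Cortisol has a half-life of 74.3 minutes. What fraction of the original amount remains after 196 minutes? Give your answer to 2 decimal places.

0.16

n = 196/74.3 ≈ 2.638 half-lives.
Fraction remaining = (1/2)^2.638 ≈ 0.16066.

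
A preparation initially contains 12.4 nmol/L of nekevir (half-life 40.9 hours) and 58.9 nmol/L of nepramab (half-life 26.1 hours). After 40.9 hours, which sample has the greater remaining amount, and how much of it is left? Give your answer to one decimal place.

nepramab, 19.9 nmol/L

nekevir: 12.4 × (1/2)^1 ≈ 6.2 nmol/L.
nepramab: 58.9 × (1/2)^1.567 ≈ 19.879 nmol/L.
Nepramab has more remaining, at ≈ 19.879 nmol/L.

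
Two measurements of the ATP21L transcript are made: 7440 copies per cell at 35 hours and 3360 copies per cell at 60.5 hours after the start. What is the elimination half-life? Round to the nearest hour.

22 hours

Over Δt = 60.5 − 35 = 25.5 hours, the level fell by a factor of 7440/3360 ≈ 2.2143.
n = log₂(2.2143) ≈ 1.1468 half-lives, so t½ = 25.5/1.1468 ≈ 22.235 hours.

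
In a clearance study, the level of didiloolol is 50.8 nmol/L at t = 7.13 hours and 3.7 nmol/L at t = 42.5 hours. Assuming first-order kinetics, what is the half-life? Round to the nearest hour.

Over Δt = 42.5 − 7.13 = 35.37 hours, the level fell by a factor of 50.8/3.7 ≈ 13.73.
n = log₂(13.73) ≈ 3.7792 half-lives, so t½ = 35.37/3.7792 ≈ 9.359 hours.

9 hours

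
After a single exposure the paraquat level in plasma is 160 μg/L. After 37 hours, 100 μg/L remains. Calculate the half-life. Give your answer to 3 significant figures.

54.6 hours

A/A₀ = 100/160 ≈ 0.625.
n = log₂(1.6) ≈ 0.67807 half-lives elapsed in 37 hours.
t½ = 37/0.67807 ≈ 54.566 hours.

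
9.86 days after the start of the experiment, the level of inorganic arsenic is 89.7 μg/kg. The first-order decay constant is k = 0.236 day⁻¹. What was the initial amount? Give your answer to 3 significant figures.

t½ = ln 2 / k = 0.69315 / 0.236 ≈ 2.9371 days.
Number of half-lives elapsed: n = 9.86/2.9371 ≈ 3.3571.
A₀ = A × 2^n = 89.7 × 2^3.3571 = 89.7 × 10.247 ≈ 919.13 μg/kg.

919 μg/kg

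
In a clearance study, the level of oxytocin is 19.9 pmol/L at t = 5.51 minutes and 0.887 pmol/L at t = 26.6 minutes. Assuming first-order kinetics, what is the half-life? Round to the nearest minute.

5 minutes

Over Δt = 26.6 − 5.51 = 21.09 minutes, the level fell by a factor of 19.9/0.887 ≈ 22.435.
n = log₂(22.435) ≈ 4.4877 half-lives, so t½ = 21.09/4.4877 ≈ 4.6995 minutes.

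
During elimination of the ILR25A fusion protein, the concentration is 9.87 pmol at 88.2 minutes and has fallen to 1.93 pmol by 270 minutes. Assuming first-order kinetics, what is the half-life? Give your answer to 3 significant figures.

Over Δt = 270 − 88.2 = 181.8 minutes, the level fell by a factor of 9.87/1.93 ≈ 5.114.
n = log₂(5.114) ≈ 2.3544 half-lives, so t½ = 181.8/2.3544 ≈ 77.216 minutes.

77.2 minutes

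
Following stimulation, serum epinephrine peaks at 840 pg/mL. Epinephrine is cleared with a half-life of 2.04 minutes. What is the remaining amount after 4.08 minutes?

210 pg/mL

Elapsed time is 2 half-lives (4.08/2.04).
Each half-life halves the amount: 840 × (1/2)^2 = 840/4 = 210 pg/mL.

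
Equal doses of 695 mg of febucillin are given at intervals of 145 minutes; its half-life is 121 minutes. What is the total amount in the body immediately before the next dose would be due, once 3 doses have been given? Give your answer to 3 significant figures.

The 3 doses were given 435, 290, 145 minutes ago.
Total = 695·(1/2)^(435/121) + 695·(1/2)^(290/121) + 695·(1/2)^(145/121)
      = 57.513 + 131.98 + 302.86 ≈ 492.36 mg.

492 mg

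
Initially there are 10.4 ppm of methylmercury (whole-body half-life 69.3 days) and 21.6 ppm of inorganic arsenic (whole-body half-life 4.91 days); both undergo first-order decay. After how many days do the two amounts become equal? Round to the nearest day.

6 days

Set 10.4·(1/2)^(t/69.3) = 21.6·(1/2)^(t/4.91).
Taking log₂: log₂(10.4/21.6) = t·(1/69.3 − 1/4.91).
log₂(0.48148) = -1.0544; 1/69.3 − 1/4.91 = -0.18924.
t = -1.0544 / -0.18924 ≈ 5.5721 days.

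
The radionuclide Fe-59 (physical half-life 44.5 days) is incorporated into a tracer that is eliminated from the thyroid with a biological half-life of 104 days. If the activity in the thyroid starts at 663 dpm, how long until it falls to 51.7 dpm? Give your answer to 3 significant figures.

1/t_eff = 1/t_phys + 1/t_biol = 1/44.5 + 1/104 = 0.032087 per day.
t_eff = 44.5 × 104 / (44.5 + 104) ≈ 31.165 days.
n = log₂(663/51.7) ≈ 3.6808; t = 3.6808 × 31.165 ≈ 114.71 days.

115 days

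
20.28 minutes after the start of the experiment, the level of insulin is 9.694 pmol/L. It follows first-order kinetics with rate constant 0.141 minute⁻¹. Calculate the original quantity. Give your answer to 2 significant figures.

170 pmol/L

t½ = ln 2 / λ = 0.69315 / 0.141 ≈ 4.9159 minutes.
Number of half-lives elapsed: n = 20.28/4.9159 ≈ 4.1254.
A₀ = A × 2^n = 9.694 × 2^4.1254 = 9.694 × 17.452 ≈ 169.18 pmol/L.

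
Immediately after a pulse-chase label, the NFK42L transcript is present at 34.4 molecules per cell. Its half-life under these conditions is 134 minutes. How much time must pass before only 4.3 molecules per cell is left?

4.3/34.4 = 1/8, so 3 half-lives have elapsed.
t = 3 × 134 = 402 minutes.

402 minutes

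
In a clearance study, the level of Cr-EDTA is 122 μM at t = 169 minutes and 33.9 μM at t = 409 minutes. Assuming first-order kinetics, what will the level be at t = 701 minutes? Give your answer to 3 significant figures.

Over Δt = 409 − 169 = 240 minutes, the level fell by a factor of 122/33.9 ≈ 3.5988.
n = log₂(3.5988) ≈ 1.8475 half-lives, so t½ = 240/1.8475 ≈ 129.9 minutes.
From t = 409 to t = 701: 33.9 × (1/2)^((701−409)/129.9) ≈ 7.1374 μM.

7.14 μM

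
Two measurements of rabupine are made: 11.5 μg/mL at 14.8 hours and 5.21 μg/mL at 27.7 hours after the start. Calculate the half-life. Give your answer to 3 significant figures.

Over Δt = 27.7 − 14.8 = 12.9 hours, the level fell by a factor of 11.5/5.21 ≈ 2.2073.
n = log₂(2.2073) ≈ 1.1423 half-lives, so t½ = 12.9/1.1423 ≈ 11.293 hours.

11.3 hours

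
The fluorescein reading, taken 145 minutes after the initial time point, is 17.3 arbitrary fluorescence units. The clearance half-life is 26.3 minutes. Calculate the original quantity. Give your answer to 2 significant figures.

790 arbitrary fluorescence units

Number of half-lives elapsed: n = 145/26.3 ≈ 5.5133.
A₀ = A × 2^n = 17.3 × 2^5.5133 = 17.3 × 45.674 ≈ 790.16 arbitrary fluorescence units.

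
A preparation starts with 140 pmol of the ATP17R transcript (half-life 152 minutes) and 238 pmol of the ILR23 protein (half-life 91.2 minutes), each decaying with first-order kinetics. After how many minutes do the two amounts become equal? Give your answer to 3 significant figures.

Set 140·(1/2)^(t/152) = 238·(1/2)^(t/91.2).
Taking log₂: log₂(140/238) = t·(1/152 − 1/91.2).
log₂(0.58824) = -0.76553; 1/152 − 1/91.2 = -0.004386.
t = -0.76553 / -0.004386 ≈ 174.54 minutes.

175 minutes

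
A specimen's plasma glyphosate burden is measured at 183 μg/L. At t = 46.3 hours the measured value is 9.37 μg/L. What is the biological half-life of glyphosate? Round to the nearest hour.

11 hours

A/A₀ = 9.37/183 ≈ 0.051202.
n = log₂(19.53) ≈ 4.2877 half-lives elapsed in 46.3 hours.
t½ = 46.3/4.2877 ≈ 10.798 hours.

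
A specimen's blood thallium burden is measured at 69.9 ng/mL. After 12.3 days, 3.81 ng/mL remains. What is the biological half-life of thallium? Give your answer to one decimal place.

2.9 days

A/A₀ = 3.81/69.9 ≈ 0.054506.
n = log₂(18.346) ≈ 4.1974 half-lives elapsed in 12.3 days.
t½ = 12.3/4.1974 ≈ 2.9304 days.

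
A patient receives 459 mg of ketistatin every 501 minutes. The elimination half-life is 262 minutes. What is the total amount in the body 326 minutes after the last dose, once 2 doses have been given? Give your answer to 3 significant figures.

The 2 doses were given 827, 326 minutes ago.
Total = 459·(1/2)^(827/262) + 459·(1/2)^(326/262)
      = 51.477 + 193.75 ≈ 245.23 mg.

245 mg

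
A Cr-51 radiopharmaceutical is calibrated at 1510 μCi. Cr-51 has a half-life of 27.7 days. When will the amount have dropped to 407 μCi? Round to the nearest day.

52 days

Fraction remaining = 407/1510 ≈ 0.26954.
n = log₂(1510/407) = ln(3.7101)/ln 2 ≈ 1.8914 half-lives.
t = n × t½ = 1.8914 × 27.7 ≈ 52.393 days.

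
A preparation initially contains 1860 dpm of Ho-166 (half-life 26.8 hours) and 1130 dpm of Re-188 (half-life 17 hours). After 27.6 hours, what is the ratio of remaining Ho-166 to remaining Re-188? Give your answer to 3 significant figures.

Ho-166: 1860 × (1/2)^(27.6/26.8) = 1860 × (1/2)^1.0299 ≈ 910.96 dpm.
Re-188: 1130 × (1/2)^(27.6/17) = 1130 × (1/2)^1.6235 ≈ 366.73 dpm.
Ratio ≈ 910.96 / 366.73 ≈ 2.484.

2.48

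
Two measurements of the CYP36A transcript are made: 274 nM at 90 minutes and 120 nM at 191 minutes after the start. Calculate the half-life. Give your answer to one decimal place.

Over Δt = 191 − 90 = 101 minutes, the level fell by a factor of 274/120 ≈ 2.2833.
n = log₂(2.2833) ≈ 1.1911 half-lives, so t½ = 101/1.1911 ≈ 84.793 minutes.

84.8 minutes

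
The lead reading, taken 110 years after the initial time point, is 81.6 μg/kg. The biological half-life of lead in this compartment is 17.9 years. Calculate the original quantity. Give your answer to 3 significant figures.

5780 μg/kg

Number of half-lives elapsed: n = 110/17.9 ≈ 6.1453.
A₀ = A × 2^n = 81.6 × 2^6.1453 = 81.6 × 70.779 ≈ 5775.6 μg/kg.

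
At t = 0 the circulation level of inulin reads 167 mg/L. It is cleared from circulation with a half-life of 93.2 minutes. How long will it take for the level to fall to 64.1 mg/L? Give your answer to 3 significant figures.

Fraction remaining = 64.1/167 ≈ 0.38383.
n = log₂(167/64.1) = ln(2.6053)/ln 2 ≈ 1.3815 half-lives.
t = n × t½ = 1.3815 × 93.2 ≈ 128.75 minutes.

129 minutes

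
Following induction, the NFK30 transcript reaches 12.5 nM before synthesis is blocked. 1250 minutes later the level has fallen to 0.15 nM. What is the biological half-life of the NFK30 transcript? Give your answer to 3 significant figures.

196 minutes

A/A₀ = 0.15/12.5 ≈ 0.012.
n = log₂(83.333) ≈ 6.3808 half-lives elapsed in 1250 minutes.
t½ = 1250/6.3808 ≈ 195.9 minutes.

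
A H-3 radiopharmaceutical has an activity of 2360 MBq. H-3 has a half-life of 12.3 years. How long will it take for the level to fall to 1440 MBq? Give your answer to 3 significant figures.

8.77 years

Fraction remaining = 1440/2360 ≈ 0.61017.
n = log₂(2360/1440) = ln(1.6389)/ln 2 ≈ 0.71272 half-lives.
t = n × t½ = 0.71272 × 12.3 ≈ 8.7664 years.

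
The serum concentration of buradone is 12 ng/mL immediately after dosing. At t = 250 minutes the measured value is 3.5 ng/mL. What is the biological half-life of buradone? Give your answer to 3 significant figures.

141 minutes

A/A₀ = 3.5/12 ≈ 0.29167.
n = log₂(3.4286) ≈ 1.7776 half-lives elapsed in 250 minutes.
t½ = 250/1.7776 ≈ 140.64 minutes.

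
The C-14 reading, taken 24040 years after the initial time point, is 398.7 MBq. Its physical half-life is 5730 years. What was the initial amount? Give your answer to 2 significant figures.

7300 MBq

Number of half-lives elapsed: n = 24040/5730 ≈ 4.1955.
A₀ = A × 2^n = 398.7 × 2^4.1955 = 398.7 × 18.321 ≈ 7304.8 MBq.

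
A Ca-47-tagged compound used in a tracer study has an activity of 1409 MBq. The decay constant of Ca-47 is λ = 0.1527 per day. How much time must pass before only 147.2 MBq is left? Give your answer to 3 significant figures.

14.8 days

t½ = ln 2 / λ = 0.69315 / 0.1527 ≈ 4.5393 days.
Fraction remaining = 147.2/1409 ≈ 0.10447.
n = log₂(1409/147.2) = ln(9.572)/ln 2 ≈ 3.2588 half-lives.
t = n × t½ = 3.2588 × 4.5393 ≈ 14.793 days.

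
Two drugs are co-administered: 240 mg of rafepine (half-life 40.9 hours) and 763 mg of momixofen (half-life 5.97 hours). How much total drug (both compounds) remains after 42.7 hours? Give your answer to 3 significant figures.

122 mg

rafepine: 240 × (1/2)^(42.7/40.9) = 240 × (1/2)^1.044 ≈ 116.39 mg.
momixofen: 763 × (1/2)^(42.7/5.97) = 763 × (1/2)^7.1524 ≈ 5.3633 mg.
Total = 116.39 + 5.3633 ≈ 121.76 mg.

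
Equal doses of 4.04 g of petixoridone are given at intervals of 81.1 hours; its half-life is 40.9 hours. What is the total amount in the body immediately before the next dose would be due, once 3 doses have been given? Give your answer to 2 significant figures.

1.3 g

The 3 doses were given 243.3, 162.2, 81.1 hours ago.
Total = 4.04·(1/2)^(243.3/40.9) + 4.04·(1/2)^(162.2/40.9) + 4.04·(1/2)^(81.1/40.9)
      = 0.065412 + 0.25856 + 1.0221 ≈ 1.346 g.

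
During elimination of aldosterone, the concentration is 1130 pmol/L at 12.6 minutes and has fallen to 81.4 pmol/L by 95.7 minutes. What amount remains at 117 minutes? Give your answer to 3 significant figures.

Over Δt = 95.7 − 12.6 = 83.1 minutes, the level fell by a factor of 1130/81.4 ≈ 13.882.
n = log₂(13.882) ≈ 3.7952 half-lives, so t½ = 83.1/3.7952 ≈ 21.896 minutes.
From t = 95.7 to t = 117: 81.4 × (1/2)^((117−95.7)/21.896) ≈ 41.476 pmol/L.

41.5 pmol/L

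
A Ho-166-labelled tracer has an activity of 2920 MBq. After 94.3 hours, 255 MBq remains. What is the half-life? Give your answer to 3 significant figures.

26.8 hours

A/A₀ = 255/2920 ≈ 0.087329.
n = log₂(11.451) ≈ 3.5174 half-lives elapsed in 94.3 hours.
t½ = 94.3/3.5174 ≈ 26.81 hours.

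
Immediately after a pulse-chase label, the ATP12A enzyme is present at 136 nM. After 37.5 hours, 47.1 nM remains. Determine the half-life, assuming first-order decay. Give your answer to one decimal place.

24.5 hours

A/A₀ = 47.1/136 ≈ 0.34632.
n = log₂(2.8875) ≈ 1.5298 half-lives elapsed in 37.5 hours.
t½ = 37.5/1.5298 ≈ 24.513 hours.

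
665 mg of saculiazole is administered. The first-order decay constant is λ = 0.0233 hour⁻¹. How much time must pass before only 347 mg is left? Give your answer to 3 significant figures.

t½ = ln 2 / λ = 0.69315 / 0.0233 ≈ 29.749 hours.
Fraction remaining = 347/665 ≈ 0.5218.
n = log₂(665/347) = ln(1.9164)/ln 2 ≈ 0.93842 half-lives.
t = n × t½ = 0.93842 × 29.749 ≈ 27.917 hours.

27.9 hours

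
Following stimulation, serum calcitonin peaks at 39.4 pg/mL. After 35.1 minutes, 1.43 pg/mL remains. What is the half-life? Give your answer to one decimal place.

A/A₀ = 1.43/39.4 ≈ 0.036294.
n = log₂(27.552) ≈ 4.7841 half-lives elapsed in 35.1 minutes.
t½ = 35.1/4.7841 ≈ 7.3368 minutes.

7.3 minutes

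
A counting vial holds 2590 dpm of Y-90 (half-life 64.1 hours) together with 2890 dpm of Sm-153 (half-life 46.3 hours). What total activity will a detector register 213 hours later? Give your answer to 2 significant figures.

Y-90: 2590 × (1/2)^(213/64.1) = 2590 × (1/2)^3.3229 ≈ 258.82 dpm.
Sm-153: 2890 × (1/2)^(213/46.3) = 2890 × (1/2)^4.6004 ≈ 119.13 dpm.
Total = 258.82 + 119.13 ≈ 377.95 dpm.

380 dpm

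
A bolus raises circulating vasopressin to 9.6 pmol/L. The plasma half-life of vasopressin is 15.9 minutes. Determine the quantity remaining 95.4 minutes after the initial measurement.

Elapsed time is 6 half-lives (95.4/15.9).
Each half-life halves the amount: 9.6 × (1/2)^6 = 9.6/64 = 0.15 pmol/L.

0.15 pmol/L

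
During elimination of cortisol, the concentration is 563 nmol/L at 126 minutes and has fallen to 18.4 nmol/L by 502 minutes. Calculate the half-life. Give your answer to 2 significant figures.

Over Δt = 502 − 126 = 376 minutes, the level fell by a factor of 563/18.4 ≈ 30.598.
n = log₂(30.598) ≈ 4.9354 half-lives, so t½ = 376/4.9354 ≈ 76.185 minutes.

76 minutes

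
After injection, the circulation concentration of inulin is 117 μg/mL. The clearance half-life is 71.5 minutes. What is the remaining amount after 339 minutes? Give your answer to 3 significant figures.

4.37 μg/mL

Number of half-lives: n = 339/71.5 ≈ 4.7413.
Remaining = 117 × (1/2)^4.7413 = 117 × 0.037389 ≈ 4.3745 μg/mL.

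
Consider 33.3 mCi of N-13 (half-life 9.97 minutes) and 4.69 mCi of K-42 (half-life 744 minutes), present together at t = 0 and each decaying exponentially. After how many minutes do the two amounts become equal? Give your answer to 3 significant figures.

28.6 minutes

Set 33.3·(1/2)^(t/9.97) = 4.69·(1/2)^(t/744).
Taking log₂: log₂(33.3/4.69) = t·(1/9.97 − 1/744).
log₂(7.1002) = 2.8279; 1/9.97 − 1/744 = 0.098957.
t = 2.8279 / 0.098957 ≈ 28.577 minutes.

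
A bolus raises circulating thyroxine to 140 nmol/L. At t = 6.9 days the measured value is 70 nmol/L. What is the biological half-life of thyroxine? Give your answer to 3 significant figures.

6.90 days

A/A₀ = 70/140 ≈ 0.5.
n = log₂(2) ≈ 1 half-life elapsed in 6.9 days.
t½ = 6.9/1 ≈ 6.9 days.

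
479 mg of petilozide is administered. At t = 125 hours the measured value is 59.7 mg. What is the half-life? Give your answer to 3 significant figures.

41.6 hours

A/A₀ = 59.7/479 ≈ 0.12463.
n = log₂(8.0235) ≈ 3.0042 half-lives elapsed in 125 hours.
t½ = 125/3.0042 ≈ 41.608 hours.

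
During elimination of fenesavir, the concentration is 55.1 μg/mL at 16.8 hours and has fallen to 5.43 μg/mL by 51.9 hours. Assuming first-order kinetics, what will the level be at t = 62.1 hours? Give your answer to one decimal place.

2.8 μg/mL

Over Δt = 51.9 − 16.8 = 35.1 hours, the level fell by a factor of 55.1/5.43 ≈ 10.147.
n = log₂(10.147) ≈ 3.343 half-lives, so t½ = 35.1/3.343 ≈ 10.499 hours.
From t = 51.9 to t = 62.1: 5.43 × (1/2)^((62.1−51.9)/10.499) ≈ 2.7692 μg/mL.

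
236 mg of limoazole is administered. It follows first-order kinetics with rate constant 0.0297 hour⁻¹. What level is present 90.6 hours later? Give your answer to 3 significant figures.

t½ = ln 2 / λ = 0.69315 / 0.0297 ≈ 23.338 hours.
Number of half-lives: n = 90.6/23.338 ≈ 3.882.
Remaining = 236 × (1/2)^3.882 = 236 × 0.067825 ≈ 16.007 mg.

16.0 mg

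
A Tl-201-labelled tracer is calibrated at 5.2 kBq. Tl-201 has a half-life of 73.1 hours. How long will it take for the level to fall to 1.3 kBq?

1.3/5.2 = 1/4, so 2 half-lives have elapsed.
t = 2 × 73.1 = 146.2 hours.

146.2 hours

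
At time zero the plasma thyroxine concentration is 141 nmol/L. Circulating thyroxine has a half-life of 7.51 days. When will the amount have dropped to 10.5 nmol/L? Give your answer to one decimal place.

28.1 days

Fraction remaining = 10.5/141 ≈ 0.074468.
n = log₂(141/10.5) = ln(13.429)/ln 2 ≈ 3.7472 half-lives.
t = n × t½ = 3.7472 × 7.51 ≈ 28.142 days.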